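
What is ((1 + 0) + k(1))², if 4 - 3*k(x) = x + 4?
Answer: 4/9 ≈ 0.44444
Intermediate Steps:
k(x) = -x/3 (k(x) = 4/3 - (x + 4)/3 = 4/3 - (4 + x)/3 = 4/3 + (-4/3 - x/3) = -x/3)
((1 + 0) + k(1))² = ((1 + 0) - ⅓*1)² = (1 - ⅓)² = (⅔)² = 4/9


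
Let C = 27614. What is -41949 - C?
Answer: -69563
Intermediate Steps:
-41949 - C = -41949 - 1*27614 = -41949 - 27614 = -69563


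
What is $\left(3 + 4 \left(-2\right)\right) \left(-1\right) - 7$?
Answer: $-2$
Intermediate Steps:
$\left(3 + 4 \left(-2\right)\right) \left(-1\right) - 7 = \left(3 - 8\right) \left(-1\right) - 7 = \left(-5\right) \left(-1\right) - 7 = 5 - 7 = -2$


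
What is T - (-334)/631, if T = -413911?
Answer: -261177507/631 ≈ -4.1391e+5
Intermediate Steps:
T - (-334)/631 = -413911 - (-334)/631 = -413911 - 1*(-334/631) = -413911 + 334/631 = -261177507/631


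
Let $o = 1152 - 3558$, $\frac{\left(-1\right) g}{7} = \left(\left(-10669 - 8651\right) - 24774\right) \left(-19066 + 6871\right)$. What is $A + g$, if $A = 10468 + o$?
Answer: $-3764076248$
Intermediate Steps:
$g = -3764084310$ ($g = - 7 \left(\left(-10669 - 8651\right) - 24774\right) \left(-19066 + 6871\right) = - 7 \left(\left(-10669 - 8651\right) - 24774\right) \left(-12195\right) = - 7 \left(-19320 - 24774\right) \left(-12195\right) = - 7 \left(\left(-44094\right) \left(-12195\right)\right) = \left(-7\right) 537726330 = -3764084310$)
$o = -2406$ ($o = 1152 - 3558 = -2406$)
$A = 8062$ ($A = 10468 - 2406 = 8062$)
$A + g = 8062 - 3764084310 = -3764076248$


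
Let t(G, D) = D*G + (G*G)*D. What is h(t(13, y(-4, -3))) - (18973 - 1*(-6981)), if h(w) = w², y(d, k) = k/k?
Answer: 7170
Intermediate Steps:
y(d, k) = 1
t(G, D) = D*G + D*G² (t(G, D) = D*G + G²*D = D*G + D*G²)
h(t(13, y(-4, -3))) - (18973 - 1*(-6981)) = (1*13*(1 + 13))² - (18973 - 1*(-6981)) = (1*13*14)² - (18973 + 6981) = 182² - 1*25954 = 33124 - 25954 = 7170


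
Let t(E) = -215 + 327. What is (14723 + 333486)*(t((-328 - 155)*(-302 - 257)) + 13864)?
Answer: 4866568984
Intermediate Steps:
t(E) = 112
(14723 + 333486)*(t((-328 - 155)*(-302 - 257)) + 13864) = (14723 + 333486)*(112 + 13864) = 348209*13976 = 4866568984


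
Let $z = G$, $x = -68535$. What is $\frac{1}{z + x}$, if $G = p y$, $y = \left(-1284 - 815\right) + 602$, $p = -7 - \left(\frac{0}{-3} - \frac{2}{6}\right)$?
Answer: $- \frac{1}{58555} \approx -1.7078 \cdot 10^{-5}$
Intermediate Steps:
$p = - \frac{20}{3}$ ($p = -7 - \left(0 \left(- \frac{1}{3}\right) - \frac{1}{3}\right) = -7 - \left(0 - \frac{1}{3}\right) = -7 - - \frac{1}{3} = -7 + \frac{1}{3} = - \frac{20}{3} \approx -6.6667$)
$y = -1497$ ($y = -2099 + 602 = -1497$)
$G = 9980$ ($G = \left(- \frac{20}{3}\right) \left(-1497\right) = 9980$)
$z = 9980$
$\frac{1}{z + x} = \frac{1}{9980 - 68535} = \frac{1}{-58555} = - \frac{1}{58555}$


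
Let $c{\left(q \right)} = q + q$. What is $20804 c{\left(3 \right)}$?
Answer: $124824$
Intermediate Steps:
$c{\left(q \right)} = 2 q$
$20804 c{\left(3 \right)} = 20804 \cdot 2 \cdot 3 = 20804 \cdot 6 = 124824$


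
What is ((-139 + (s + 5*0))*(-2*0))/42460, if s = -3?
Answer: 0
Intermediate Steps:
((-139 + (s + 5*0))*(-2*0))/42460 = ((-139 + (-3 + 5*0))*(-2*0))/42460 = ((-139 + (-3 + 0))*0)*(1/42460) = ((-139 - 3)*0)*(1/42460) = -142*0*(1/42460) = 0*(1/42460) = 0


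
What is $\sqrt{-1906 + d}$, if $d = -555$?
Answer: $i \sqrt{2461} \approx 49.608 i$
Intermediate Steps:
$\sqrt{-1906 + d} = \sqrt{-1906 - 555} = \sqrt{-2461} = i \sqrt{2461}$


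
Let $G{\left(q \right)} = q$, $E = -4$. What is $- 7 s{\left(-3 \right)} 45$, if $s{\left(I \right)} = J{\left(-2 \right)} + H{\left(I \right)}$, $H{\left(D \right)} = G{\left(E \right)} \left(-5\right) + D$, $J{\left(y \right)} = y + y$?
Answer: $-4095$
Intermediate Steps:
$J{\left(y \right)} = 2 y$
$H{\left(D \right)} = 20 + D$ ($H{\left(D \right)} = \left(-4\right) \left(-5\right) + D = 20 + D$)
$s{\left(I \right)} = 16 + I$ ($s{\left(I \right)} = 2 \left(-2\right) + \left(20 + I\right) = -4 + \left(20 + I\right) = 16 + I$)
$- 7 s{\left(-3 \right)} 45 = - 7 \left(16 - 3\right) 45 = \left(-7\right) 13 \cdot 45 = \left(-91\right) 45 = -4095$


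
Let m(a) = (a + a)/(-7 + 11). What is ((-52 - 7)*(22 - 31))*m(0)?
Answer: 0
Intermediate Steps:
m(a) = a/2 (m(a) = (2*a)/4 = (2*a)*(¼) = a/2)
((-52 - 7)*(22 - 31))*m(0) = ((-52 - 7)*(22 - 31))*((½)*0) = -59*(-9)*0 = 531*0 = 0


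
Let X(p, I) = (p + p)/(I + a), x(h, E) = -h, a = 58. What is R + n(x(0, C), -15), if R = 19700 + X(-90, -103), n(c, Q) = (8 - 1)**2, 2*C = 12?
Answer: 19753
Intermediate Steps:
C = 6 (C = (1/2)*12 = 6)
X(p, I) = 2*p/(58 + I) (X(p, I) = (p + p)/(I + 58) = (2*p)/(58 + I) = 2*p/(58 + I))
n(c, Q) = 49 (n(c, Q) = 7**2 = 49)
R = 19704 (R = 19700 + 2*(-90)/(58 - 103) = 19700 + 2*(-90)/(-45) = 19700 + 2*(-90)*(-1/45) = 19700 + 4 = 19704)
R + n(x(0, C), -15) = 19704 + 49 = 19753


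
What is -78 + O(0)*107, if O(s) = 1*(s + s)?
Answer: -78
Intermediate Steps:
O(s) = 2*s (O(s) = 1*(2*s) = 2*s)
-78 + O(0)*107 = -78 + (2*0)*107 = -78 + 0*107 = -78 + 0 = -78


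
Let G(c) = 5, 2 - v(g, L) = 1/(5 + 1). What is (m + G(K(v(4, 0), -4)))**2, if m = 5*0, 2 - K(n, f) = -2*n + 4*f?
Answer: 25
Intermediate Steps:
v(g, L) = 11/6 (v(g, L) = 2 - 1/(5 + 1) = 2 - 1/6 = 11/6)
K(n, f) = 2 - 4*f + 2*n (K(n, f) = 2 - (-2*n + 4*f) = 2 + (-4*f + 2*n) = 2 - 4*f + 2*n)
m = 0
(m + G(K(v(4, 0), -4)))**2 = (0 + 5)**2 = 5**2 = 25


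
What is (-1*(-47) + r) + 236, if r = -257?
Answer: 26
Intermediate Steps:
(-1*(-47) + r) + 236 = (-1*(-47) - 257) + 236 = (47 - 257) + 236 = -210 + 236 = 26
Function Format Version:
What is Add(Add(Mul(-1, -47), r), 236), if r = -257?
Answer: 26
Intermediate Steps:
Add(Add(Mul(-1, -47), r), 236) = Add(Add(Mul(-1, -47), -257), 236) = Add(Add(47, -257), 236) = Add(-210, 236) = 26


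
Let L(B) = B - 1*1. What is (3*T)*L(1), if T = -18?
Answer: 0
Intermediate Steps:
L(B) = -1 + B (L(B) = B - 1 = -1 + B)
(3*T)*L(1) = (3*(-18))*(-1 + 1) = -54*0 = 0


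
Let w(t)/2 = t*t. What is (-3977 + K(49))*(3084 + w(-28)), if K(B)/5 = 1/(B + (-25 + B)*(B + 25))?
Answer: -6752861808/365 ≈ -1.8501e+7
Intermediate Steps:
w(t) = 2*t² (w(t) = 2*(t*t) = 2*t²)
K(B) = 5/(B + (-25 + B)*(25 + B)) (K(B) = 5/(B + (-25 + B)*(B + 25)) = 5/(B + (-25 + B)*(25 + B)))
(-3977 + K(49))*(3084 + w(-28)) = (-3977 + 5/(-625 + 49 + 49²))*(3084 + 2*(-28)²) = (-3977 + 5/(-625 + 49 + 2401))*(3084 + 2*784) = (-3977 + 5/1825)*(3084 + 1568) = (-3977 + 5*(1/1825))*4652 = (-3977 + 1/365)*4652 = -1451604/365*4652 = -6752861808/365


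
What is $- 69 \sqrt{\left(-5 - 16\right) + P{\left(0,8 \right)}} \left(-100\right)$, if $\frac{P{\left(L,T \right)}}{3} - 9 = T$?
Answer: $6900 \sqrt{30} \approx 37793.0$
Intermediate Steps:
$P{\left(L,T \right)} = 27 + 3 T$
$- 69 \sqrt{\left(-5 - 16\right) + P{\left(0,8 \right)}} \left(-100\right) = - 69 \sqrt{\left(-5 - 16\right) + \left(27 + 3 \cdot 8\right)} \left(-100\right) = - 69 \sqrt{-21 + \left(27 + 24\right)} \left(-100\right) = - 69 \sqrt{-21 + 51} \left(-100\right) = - 69 \sqrt{30} \left(-100\right) = 6900 \sqrt{30}$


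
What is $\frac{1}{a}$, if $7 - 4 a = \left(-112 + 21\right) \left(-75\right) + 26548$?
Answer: $- \frac{2}{16683} \approx -0.00011988$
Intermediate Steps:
$a = - \frac{16683}{2}$ ($a = \frac{7}{4} - \frac{\left(-112 + 21\right) \left(-75\right) + 26548}{4} = \frac{7}{4} - \frac{\left(-91\right) \left(-75\right) + 26548}{4} = \frac{7}{4} - \frac{6825 + 26548}{4} = \frac{7}{4} - \frac{33373}{4} = - \frac{16683}{2} \approx -8341.5$)
$\frac{1}{a} = \frac{1}{- \frac{16683}{2}} = - \frac{2}{16683}$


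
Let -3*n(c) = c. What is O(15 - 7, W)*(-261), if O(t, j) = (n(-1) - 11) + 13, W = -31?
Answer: -609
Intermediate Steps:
n(c) = -c/3
O(t, j) = 7/3 (O(t, j) = (-1/3*(-1) - 11) + 13 = (1/3 - 11) + 13 = -32/3 + 13 = 7/3)
O(15 - 7, W)*(-261) = (7/3)*(-261) = -609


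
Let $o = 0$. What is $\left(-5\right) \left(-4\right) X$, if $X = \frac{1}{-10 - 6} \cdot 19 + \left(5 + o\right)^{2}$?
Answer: $\frac{1905}{4} \approx 476.25$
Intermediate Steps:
$X = \frac{381}{16}$ ($X = \frac{1}{-10 - 6} \cdot 19 + \left(5 + 0\right)^{2} = \frac{1}{-16} \cdot 19 + 5^{2} = \left(- \frac{1}{16}\right) 19 + 25 = - \frac{19}{16} + 25 = \frac{381}{16} \approx 23.813$)
$\left(-5\right) \left(-4\right) X = \left(-5\right) \left(-4\right) \frac{381}{16} = 20 \cdot \frac{381}{16} = \frac{1905}{4}$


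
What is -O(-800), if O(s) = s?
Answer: 800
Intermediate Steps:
-O(-800) = -1*(-800) = 800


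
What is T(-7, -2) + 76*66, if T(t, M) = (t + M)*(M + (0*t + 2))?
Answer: 5016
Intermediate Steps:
T(t, M) = (2 + M)*(M + t) (T(t, M) = (M + t)*(M + (0 + 2)) = (M + t)*(M + 2) = (M + t)*(2 + M) = (2 + M)*(M + t))
T(-7, -2) + 76*66 = ((-2)² + 2*(-2) + 2*(-7) - 2*(-7)) + 76*66 = (4 - 4 - 14 + 14) + 5016 = 0 + 5016 = 5016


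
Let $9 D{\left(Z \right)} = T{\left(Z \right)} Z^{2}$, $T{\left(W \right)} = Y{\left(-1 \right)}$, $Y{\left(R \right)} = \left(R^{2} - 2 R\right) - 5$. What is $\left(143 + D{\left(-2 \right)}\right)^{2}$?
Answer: $\frac{1635841}{81} \approx 20196.0$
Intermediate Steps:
$Y{\left(R \right)} = -5 + R^{2} - 2 R$
$T{\left(W \right)} = -2$ ($T{\left(W \right)} = -5 + \left(-1\right)^{2} - -2 = -5 + 1 + 2 = -2$)
$D{\left(Z \right)} = - \frac{2 Z^{2}}{9}$ ($D{\left(Z \right)} = \frac{\left(-2\right) Z^{2}}{9} = - \frac{2 Z^{2}}{9}$)
$\left(143 + D{\left(-2 \right)}\right)^{2} = \left(143 - \frac{2 \left(-2\right)^{2}}{9}\right)^{2} = \left(143 - \frac{8}{9}\right)^{2} = \left(\frac{1279}{9}\right)^{2} = \frac{1635841}{81}$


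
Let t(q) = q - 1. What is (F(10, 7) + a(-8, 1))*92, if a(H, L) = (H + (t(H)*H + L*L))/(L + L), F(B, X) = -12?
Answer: 1886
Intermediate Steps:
t(q) = -1 + q
a(H, L) = (H + L**2 + H*(-1 + H))/(2*L) (a(H, L) = (H + ((-1 + H)*H + L*L))/(L + L) = (H + (H*(-1 + H) + L**2))/((2*L)) = (H + (L**2 + H*(-1 + H)))*(1/(2*L)) = (H + L**2 + H*(-1 + H))*(1/(2*L)) = (H + L**2 + H*(-1 + H))/(2*L))
(F(10, 7) + a(-8, 1))*92 = (-12 + (1/2)*((-8)**2 + 1**2)/1)*92 = (-12 + (1/2)*1*(64 + 1))*92 = (-12 + (1/2)*1*65)*92 = (-12 + 65/2)*92 = (41/2)*92 = 1886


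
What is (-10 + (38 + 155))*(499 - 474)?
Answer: 4575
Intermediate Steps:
(-10 + (38 + 155))*(499 - 474) = (-10 + 193)*25 = 183*25 = 4575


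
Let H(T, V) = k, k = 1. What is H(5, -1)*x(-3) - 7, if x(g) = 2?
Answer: -5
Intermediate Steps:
H(T, V) = 1
H(5, -1)*x(-3) - 7 = 1*2 - 7 = 2 - 7 = -5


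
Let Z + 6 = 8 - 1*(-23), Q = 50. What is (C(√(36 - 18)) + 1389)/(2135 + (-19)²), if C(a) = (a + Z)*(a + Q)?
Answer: 2657/2496 + 75*√2/832 ≈ 1.1920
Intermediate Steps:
Z = 25 (Z = -6 + (8 - 1*(-23)) = -6 + (8 + 23) = -6 + 31 = 25)
C(a) = (25 + a)*(50 + a) (C(a) = (a + 25)*(a + 50) = (25 + a)*(50 + a))
(C(√(36 - 18)) + 1389)/(2135 + (-19)²) = ((1250 + (√(36 - 18))² + 75*√(36 - 18)) + 1389)/(2135 + (-19)²) = ((1250 + (√18)² + 75*√18) + 1389)/(2135 + 361) = ((1250 + (3*√2)² + 75*(3*√2)) + 1389)/2496 = ((1250 + 18 + 225*√2) + 1389)*(1/2496) = ((1268 + 225*√2) + 1389)*(1/2496) = (2657 + 225*√2)*(1/2496) = 2657/2496 + 75*√2/832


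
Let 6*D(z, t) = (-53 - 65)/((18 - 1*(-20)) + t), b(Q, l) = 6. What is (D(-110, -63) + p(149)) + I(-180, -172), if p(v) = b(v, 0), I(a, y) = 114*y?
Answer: -1470091/75 ≈ -19601.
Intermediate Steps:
p(v) = 6
D(z, t) = -59/(3*(38 + t)) (D(z, t) = ((-53 - 65)/((18 - 1*(-20)) + t))/6 = (-118/((18 + 20) + t))/6 = (-118/(38 + t))/6 = -59/(3*(38 + t)))
(D(-110, -63) + p(149)) + I(-180, -172) = (-59/(114 + 3*(-63)) + 6) + 114*(-172) = (-59/(114 - 189) + 6) - 19608 = (-59/(-75) + 6) - 19608 = (-59*(-1/75) + 6) - 19608 = (59/75 + 6) - 19608 = 509/75 - 19608 = -1470091/75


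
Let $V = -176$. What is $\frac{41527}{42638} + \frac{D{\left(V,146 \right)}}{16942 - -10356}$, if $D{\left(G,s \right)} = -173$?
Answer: $\frac{281556918}{290983031} \approx 0.96761$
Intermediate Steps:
$\frac{41527}{42638} + \frac{D{\left(V,146 \right)}}{16942 - -10356} = \frac{41527}{42638} - \frac{173}{16942 - -10356} = 41527 \cdot \frac{1}{42638} - \frac{173}{16942 + 10356} = \frac{41527}{42638} - \frac{173}{27298} = \frac{281556918}{290983031}$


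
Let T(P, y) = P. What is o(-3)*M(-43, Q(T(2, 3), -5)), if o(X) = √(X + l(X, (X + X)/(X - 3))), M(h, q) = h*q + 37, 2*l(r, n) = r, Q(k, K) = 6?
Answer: -663*I*√2/2 ≈ -468.81*I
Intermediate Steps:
l(r, n) = r/2
M(h, q) = 37 + h*q
o(X) = √6*√X/2 (o(X) = √(X + X/2) = √(3*X/2) = √6*√X/2)
o(-3)*M(-43, Q(T(2, 3), -5)) = (√6*√(-3)/2)*(37 - 43*6) = (√6*(I*√3)/2)*(37 - 258) = (3*I*√2/2)*(-221) = -663*I*√2/2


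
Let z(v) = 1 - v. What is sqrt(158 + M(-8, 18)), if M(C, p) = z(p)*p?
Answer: 2*I*sqrt(37) ≈ 12.166*I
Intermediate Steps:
M(C, p) = p*(1 - p) (M(C, p) = (1 - p)*p = p*(1 - p))
sqrt(158 + M(-8, 18)) = sqrt(158 + 18*(1 - 1*18)) = sqrt(158 + 18*(1 - 18)) = sqrt(158 + 18*(-17)) = sqrt(158 - 306) = sqrt(-148) = 2*I*sqrt(37)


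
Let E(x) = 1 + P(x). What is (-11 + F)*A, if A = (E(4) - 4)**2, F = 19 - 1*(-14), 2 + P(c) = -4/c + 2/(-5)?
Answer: 22528/25 ≈ 901.12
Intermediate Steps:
P(c) = -12/5 - 4/c (P(c) = -2 + (-4/c + 2/(-5)) = -2 + (-4/c + 2*(-1/5)) = -2 + (-4/c - 2/5) = -2 + (-2/5 - 4/c) = -12/5 - 4/c)
E(x) = -7/5 - 4/x (E(x) = 1 + (-12/5 - 4/x) = -7/5 - 4/x)
F = 33 (F = 19 + 14 = 33)
A = 1024/25 (A = ((-7/5 - 4/4) - 4)**2 = ((-7/5 - 4*1/4) - 4)**2 = ((-7/5 - 1) - 4)**2 = (-12/5 - 4)**2 = (-32/5)**2 = 1024/25 ≈ 40.960)
(-11 + F)*A = (-11 + 33)*(1024/25) = 22*(1024/25) = 22528/25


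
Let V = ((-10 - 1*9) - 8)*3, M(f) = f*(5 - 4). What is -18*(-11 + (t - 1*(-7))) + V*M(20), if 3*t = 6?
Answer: -1584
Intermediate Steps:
t = 2 (t = (1/3)*6 = 2)
M(f) = f (M(f) = f*1 = f)
V = -81 (V = ((-10 - 9) - 8)*3 = (-19 - 8)*3 = -27*3 = -81)
-18*(-11 + (t - 1*(-7))) + V*M(20) = -18*(-11 + (2 - 1*(-7))) - 81*20 = -18*(-11 + (2 + 7)) - 1620 = -18*(-11 + 9) - 1620 = -18*(-2) - 1620 = 36 - 1620 = -1584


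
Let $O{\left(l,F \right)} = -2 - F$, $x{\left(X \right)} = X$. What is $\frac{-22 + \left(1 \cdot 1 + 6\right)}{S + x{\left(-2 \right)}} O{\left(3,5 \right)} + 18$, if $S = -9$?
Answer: $\frac{93}{11} \approx 8.4545$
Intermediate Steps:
$\frac{-22 + \left(1 \cdot 1 + 6\right)}{S + x{\left(-2 \right)}} O{\left(3,5 \right)} + 18 = \frac{-22 + \left(1 \cdot 1 + 6\right)}{-9 - 2} \left(-2 - 5\right) + 18 = \frac{-22 + \left(1 + 6\right)}{-11} \left(-2 - 5\right) + 18 = \left(-22 + 7\right) \left(- \frac{1}{11}\right) \left(-7\right) + 18 = \left(-15\right) \left(- \frac{1}{11}\right) \left(-7\right) + 18 = \frac{15}{11} \left(-7\right) + 18 = - \frac{105}{11} + 18 = \frac{93}{11}$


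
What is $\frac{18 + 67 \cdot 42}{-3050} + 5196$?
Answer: $\frac{7922484}{1525} \approx 5195.1$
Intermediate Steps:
$\frac{18 + 67 \cdot 42}{-3050} + 5196 = \left(18 + 2814\right) \left(- \frac{1}{3050}\right) + 5196 = 2832 \left(- \frac{1}{3050}\right) + 5196 = - \frac{1416}{1525} + 5196 = \frac{7922484}{1525}$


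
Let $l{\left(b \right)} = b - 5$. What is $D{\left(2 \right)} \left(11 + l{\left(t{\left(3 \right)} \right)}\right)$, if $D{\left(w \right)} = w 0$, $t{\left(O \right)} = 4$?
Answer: $0$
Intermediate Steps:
$D{\left(w \right)} = 0$
$l{\left(b \right)} = -5 + b$
$D{\left(2 \right)} \left(11 + l{\left(t{\left(3 \right)} \right)}\right) = 0 \left(11 + \left(-5 + 4\right)\right) = 0 \left(11 - 1\right) = 0 \cdot 10 = 0$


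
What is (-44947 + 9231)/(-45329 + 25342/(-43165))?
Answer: 1541681140/1956651627 ≈ 0.78792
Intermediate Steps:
(-44947 + 9231)/(-45329 + 25342/(-43165)) = -35716/(-45329 + 25342*(-1/43165)) = -35716/(-45329 - 25342/43165) = -35716/(-1956651627/43165) = -35716*(-43165/1956651627) = 1541681140/1956651627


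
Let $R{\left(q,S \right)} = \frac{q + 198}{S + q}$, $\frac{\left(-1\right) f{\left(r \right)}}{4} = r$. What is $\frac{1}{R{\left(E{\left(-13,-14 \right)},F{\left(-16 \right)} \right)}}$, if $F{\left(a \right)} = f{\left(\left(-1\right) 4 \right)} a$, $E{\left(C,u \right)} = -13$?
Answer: $- \frac{269}{185} \approx -1.4541$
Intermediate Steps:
$f{\left(r \right)} = - 4 r$
$F{\left(a \right)} = 16 a$ ($F{\left(a \right)} = - 4 \left(\left(-1\right) 4\right) a = \left(-4\right) \left(-4\right) a = 16 a$)
$R{\left(q,S \right)} = \frac{198 + q}{S + q}$
$\frac{1}{R{\left(E{\left(-13,-14 \right)},F{\left(-16 \right)} \right)}} = \frac{1}{\frac{1}{16 \left(-16\right) - 13} \left(198 - 13\right)} = \frac{1}{\frac{1}{-256 - 13} \cdot 185} = \frac{1}{\frac{1}{-269} \cdot 185} = \frac{1}{\left(- \frac{1}{269}\right) 185} = \frac{1}{- \frac{185}{269}} = - \frac{269}{185}$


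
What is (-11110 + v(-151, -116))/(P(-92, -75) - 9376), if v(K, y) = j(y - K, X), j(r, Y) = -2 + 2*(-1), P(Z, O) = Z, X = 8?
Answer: 5557/4734 ≈ 1.1738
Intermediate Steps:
j(r, Y) = -4 (j(r, Y) = -2 - 2 = -4)
v(K, y) = -4
(-11110 + v(-151, -116))/(P(-92, -75) - 9376) = (-11110 - 4)/(-92 - 9376) = -11114/(-9468) = -11114*(-1/9468) = 5557/4734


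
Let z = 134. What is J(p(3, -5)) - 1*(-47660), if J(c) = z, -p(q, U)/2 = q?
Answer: 47794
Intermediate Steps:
p(q, U) = -2*q
J(c) = 134
J(p(3, -5)) - 1*(-47660) = 134 - 1*(-47660) = 134 + 47660 = 47794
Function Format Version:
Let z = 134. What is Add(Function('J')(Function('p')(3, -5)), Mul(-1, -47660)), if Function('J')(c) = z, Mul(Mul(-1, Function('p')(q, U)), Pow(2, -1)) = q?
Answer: 47794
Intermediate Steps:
Function('p')(q, U) = Mul(-2, q)
Function('J')(c) = 134
Add(Function('J')(Function('p')(3, -5)), Mul(-1, -47660)) = Add(134, Mul(-1, -47660)) = Add(134, 47660) = 47794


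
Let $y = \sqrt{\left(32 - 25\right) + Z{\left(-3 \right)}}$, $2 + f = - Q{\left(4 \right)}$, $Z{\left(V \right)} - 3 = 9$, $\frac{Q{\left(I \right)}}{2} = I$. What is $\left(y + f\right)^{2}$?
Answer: $\left(10 - \sqrt{19}\right)^{2} \approx 31.822$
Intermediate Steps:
$Q{\left(I \right)} = 2 I$
$Z{\left(V \right)} = 12$ ($Z{\left(V \right)} = 3 + 9 = 12$)
$f = -10$ ($f = -2 - 2 \cdot 4 = -2 - 8 = -10$)
$y = \sqrt{19}$ ($y = \sqrt{\left(32 - 25\right) + 12} = \sqrt{7 + 12} = \sqrt{19} \approx 4.3589$)
$\left(y + f\right)^{2} = \left(\sqrt{19} - 10\right)^{2} = \left(-10 + \sqrt{19}\right)^{2}$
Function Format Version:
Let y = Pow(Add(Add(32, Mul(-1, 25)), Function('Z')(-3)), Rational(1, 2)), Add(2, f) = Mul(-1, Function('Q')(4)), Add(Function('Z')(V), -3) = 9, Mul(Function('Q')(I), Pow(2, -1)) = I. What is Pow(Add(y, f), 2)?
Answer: Pow(Add(10, Mul(-1, Pow(19, Rational(1, 2)))), 2) ≈ 31.822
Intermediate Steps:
Function('Q')(I) = Mul(2, I)
Function('Z')(V) = 12 (Function('Z')(V) = Add(3, 9) = 12)
f = -10 (f = Add(-2, Mul(-1, Mul(2, 4))) = Add(-2, Mul(-1, 8)) = Add(-2, -8) = -10)
y = Pow(19, Rational(1, 2)) (y = Pow(Add(Add(32, Mul(-1, 25)), 12), Rational(1, 2)) = Pow(Add(Add(32, -25), 12), Rational(1, 2)) = Pow(Add(7, 12), Rational(1, 2)) = Pow(19, Rational(1, 2)) ≈ 4.3589)
Pow(Add(y, f), 2) = Pow(Add(Pow(19, Rational(1, 2)), -10), 2) = Pow(Add(-10, Pow(19, Rational(1, 2))), 2)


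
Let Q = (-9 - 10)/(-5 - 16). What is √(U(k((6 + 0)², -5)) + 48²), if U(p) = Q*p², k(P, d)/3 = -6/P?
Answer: √4064655/42 ≈ 48.002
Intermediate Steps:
Q = 19/21 (Q = -19/(-21) = -19*(-1/21) = 19/21 ≈ 0.90476)
k(P, d) = -18/P (k(P, d) = 3*(-6/P) = -18/P)
U(p) = 19*p²/21
√(U(k((6 + 0)², -5)) + 48²) = √(19*(-18/(6 + 0)²)²/21 + 48²) = √(19*(-18/(6²))²/21 + 2304) = √(19*(-18/36)²/21 + 2304) = √(19*(-18*1/36)²/21 + 2304) = √(19*(-½)²/21 + 2304) = √((19/21)*(¼) + 2304) = √(19/84 + 2304) = √(193555/84) = √4064655/42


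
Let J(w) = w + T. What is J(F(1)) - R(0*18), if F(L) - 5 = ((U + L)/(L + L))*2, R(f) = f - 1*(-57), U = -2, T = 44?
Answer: -9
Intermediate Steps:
R(f) = 57 + f (R(f) = f + 57 = 57 + f)
F(L) = 5 + (-2 + L)/L (F(L) = 5 + ((-2 + L)/(L + L))*2 = 5 + ((-2 + L)/((2*L)))*2 = 5 + ((-2 + L)*(1/(2*L)))*2 = 5 + ((-2 + L)/(2*L))*2 = 5 + (-2 + L)/L)
J(w) = 44 + w (J(w) = w + 44 = 44 + w)
J(F(1)) - R(0*18) = (44 + (6 - 2/1)) - (57 + 0*18) = (44 + (6 - 2*1)) - (57 + 0) = (44 + (6 - 2)) - 1*57 = (44 + 4) - 57 = 48 - 57 = -9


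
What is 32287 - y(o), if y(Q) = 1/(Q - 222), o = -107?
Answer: 10622424/329 ≈ 32287.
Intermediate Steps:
y(Q) = 1/(-222 + Q)
32287 - y(o) = 32287 - 1/(-222 - 107) = 32287 - 1/(-329) = 32287 - 1*(-1/329) = 32287 + 1/329 = 10622424/329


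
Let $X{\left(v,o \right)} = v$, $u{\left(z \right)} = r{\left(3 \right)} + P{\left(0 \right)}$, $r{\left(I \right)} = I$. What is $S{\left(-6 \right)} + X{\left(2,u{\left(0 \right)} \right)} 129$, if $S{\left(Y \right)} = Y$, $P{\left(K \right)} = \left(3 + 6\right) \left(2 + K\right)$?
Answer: $252$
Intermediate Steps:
$P{\left(K \right)} = 18 + 9 K$ ($P{\left(K \right)} = 9 \left(2 + K\right) = 18 + 9 K$)
$u{\left(z \right)} = 21$ ($u{\left(z \right)} = 3 + \left(18 + 9 \cdot 0\right) = 3 + \left(18 + 0\right) = 3 + 18 = 21$)
$S{\left(-6 \right)} + X{\left(2,u{\left(0 \right)} \right)} 129 = -6 + 2 \cdot 129 = -6 + 258 = 252$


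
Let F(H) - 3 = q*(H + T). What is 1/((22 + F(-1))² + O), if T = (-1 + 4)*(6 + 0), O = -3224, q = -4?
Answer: -1/1375 ≈ -0.00072727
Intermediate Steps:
T = 18 (T = 3*6 = 18)
F(H) = -69 - 4*H (F(H) = 3 - 4*(H + 18) = 3 - 4*(18 + H) = 3 + (-72 - 4*H) = -69 - 4*H)
1/((22 + F(-1))² + O) = 1/((22 + (-69 - 4*(-1)))² - 3224) = 1/((22 + (-69 + 4))² - 3224) = 1/((22 - 65)² - 3224) = 1/((-43)² - 3224) = 1/(1849 - 3224) = 1/(-1375) = -1/1375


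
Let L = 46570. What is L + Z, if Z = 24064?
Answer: 70634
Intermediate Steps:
L + Z = 46570 + 24064 = 70634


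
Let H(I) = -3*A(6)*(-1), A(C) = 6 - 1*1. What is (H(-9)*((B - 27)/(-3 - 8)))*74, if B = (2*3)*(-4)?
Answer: 56610/11 ≈ 5146.4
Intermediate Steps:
B = -24 (B = 6*(-4) = -24)
A(C) = 5 (A(C) = 6 - 1 = 5)
H(I) = 15 (H(I) = -3*5*(-1) = -15*(-1) = 15)
(H(-9)*((B - 27)/(-3 - 8)))*74 = (15*((-24 - 27)/(-3 - 8)))*74 = (15*(-51/(-11)))*74 = (15*(-51*(-1/11)))*74 = (15*(51/11))*74 = (765/11)*74 = 56610/11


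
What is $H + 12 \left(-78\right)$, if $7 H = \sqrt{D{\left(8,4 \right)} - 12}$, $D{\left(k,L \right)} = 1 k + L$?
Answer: $-936$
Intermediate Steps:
$D{\left(k,L \right)} = L + k$ ($D{\left(k,L \right)} = k + L = L + k$)
$H = 0$ ($H = \frac{\sqrt{\left(4 + 8\right) - 12}}{7} = \frac{\sqrt{12 - 12}}{7} = \frac{\sqrt{0}}{7} = \frac{1}{7} \cdot 0 = 0$)
$H + 12 \left(-78\right) = 0 + 12 \left(-78\right) = 0 - 936 = -936$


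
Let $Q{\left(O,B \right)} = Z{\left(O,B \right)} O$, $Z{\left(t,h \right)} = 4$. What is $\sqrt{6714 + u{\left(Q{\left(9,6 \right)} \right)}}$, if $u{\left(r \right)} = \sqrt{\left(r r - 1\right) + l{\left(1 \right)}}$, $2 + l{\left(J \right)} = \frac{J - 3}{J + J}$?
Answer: $\sqrt{6714 + 2 \sqrt{323}} \approx 82.158$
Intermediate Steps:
$l{\left(J \right)} = -2 + \frac{-3 + J}{2 J}$ ($l{\left(J \right)} = -2 + \frac{J - 3}{J + J} = -2 + \frac{-3 + J}{2 J}$)
$Q{\left(O,B \right)} = 4 O$
$u{\left(r \right)} = \sqrt{-4 + r^{2}}$ ($u{\left(r \right)} = \sqrt{\left(r r - 1\right) + \frac{3 \left(-1 - 1\right)}{2 \cdot 1}} = \sqrt{\left(r^{2} - 1\right) + \frac{3}{2} \cdot 1 \left(-1 - 1\right)} = \sqrt{\left(-1 + r^{2}\right) + \frac{3}{2} \cdot 1 \left(-2\right)} = \sqrt{\left(-1 + r^{2}\right) - 3} = \sqrt{-4 + r^{2}}$)
$\sqrt{6714 + u{\left(Q{\left(9,6 \right)} \right)}} = \sqrt{6714 + \sqrt{-4 + \left(4 \cdot 9\right)^{2}}} = \sqrt{6714 + \sqrt{-4 + 36^{2}}} = \sqrt{6714 + \sqrt{-4 + 1296}} = \sqrt{6714 + \sqrt{1292}} = \sqrt{6714 + 2 \sqrt{323}}$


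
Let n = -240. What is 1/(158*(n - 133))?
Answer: -1/58934 ≈ -1.6968e-5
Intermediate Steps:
1/(158*(n - 133)) = 1/(158*(-240 - 133)) = 1/(158*(-373)) = 1/(-58934) = -1/58934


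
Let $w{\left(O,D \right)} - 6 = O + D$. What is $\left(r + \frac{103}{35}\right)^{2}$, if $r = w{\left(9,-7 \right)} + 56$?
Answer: $\frac{5489649}{1225} \approx 4481.3$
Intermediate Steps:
$w{\left(O,D \right)} = 6 + D + O$ ($w{\left(O,D \right)} = 6 + \left(O + D\right) = 6 + \left(D + O\right) = 6 + D + O$)
$r = 64$ ($r = \left(6 - 7 + 9\right) + 56 = 8 + 56 = 64$)
$\left(r + \frac{103}{35}\right)^{2} = \left(64 + \frac{103}{35}\right)^{2} = \left(\frac{2343}{35}\right)^{2} = \frac{5489649}{1225}$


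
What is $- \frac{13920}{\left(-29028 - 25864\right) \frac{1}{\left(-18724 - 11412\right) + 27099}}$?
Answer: $- \frac{10568760}{13723} \approx -770.15$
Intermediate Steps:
$- \frac{13920}{\left(-29028 - 25864\right) \frac{1}{\left(-18724 - 11412\right) + 27099}} = - \frac{13920}{\left(-54892\right) \frac{1}{-30136 + 27099}} = - \frac{13920}{\left(-54892\right) \frac{1}{-3037}} = - \frac{13920}{\left(-54892\right) \left(- \frac{1}{3037}\right)} = - \frac{13920}{\frac{54892}{3037}} = \left(-13920\right) \frac{3037}{54892} = - \frac{10568760}{13723}$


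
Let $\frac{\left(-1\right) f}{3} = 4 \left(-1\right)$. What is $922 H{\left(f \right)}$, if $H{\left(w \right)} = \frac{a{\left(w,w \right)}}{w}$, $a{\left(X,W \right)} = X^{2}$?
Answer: $11064$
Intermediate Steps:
$f = 12$ ($f = - 3 \cdot 4 \left(-1\right) = \left(-3\right) \left(-4\right) = 12$)
$H{\left(w \right)} = w$ ($H{\left(w \right)} = \frac{w^{2}}{w} = w$)
$922 H{\left(f \right)} = 922 \cdot 12 = 11064$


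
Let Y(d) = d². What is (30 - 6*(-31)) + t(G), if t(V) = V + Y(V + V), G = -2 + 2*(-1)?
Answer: 276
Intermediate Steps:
G = -4 (G = -2 - 2 = -4)
t(V) = V + 4*V² (t(V) = V + (V + V)² = V + (2*V)² = V + 4*V²)
(30 - 6*(-31)) + t(G) = (30 - 6*(-31)) - 4*(1 + 4*(-4)) = (30 + 186) - 4*(1 - 16) = 216 - 4*(-15) = 216 + 60 = 276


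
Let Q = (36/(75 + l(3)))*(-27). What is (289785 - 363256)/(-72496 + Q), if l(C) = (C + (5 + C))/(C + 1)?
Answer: 22849481/22550144 ≈ 1.0133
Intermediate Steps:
l(C) = (5 + 2*C)/(1 + C)
Q = -3888/311 (Q = (36/(75 + (5 + 2*3)/(1 + 3)))*(-27) = (36/(75 + (5 + 6)/4))*(-27) = (36/(75 + (¼)*11))*(-27) = (36/(75 + 11/4))*(-27) = (36/(311/4))*(-27) = ((4/311)*36)*(-27) = (144/311)*(-27) = -3888/311 ≈ -12.502)
(289785 - 363256)/(-72496 + Q) = (289785 - 363256)/(-72496 - 3888/311) = -73471/(-22550144/311) = -73471*(-311/22550144) = 22849481/22550144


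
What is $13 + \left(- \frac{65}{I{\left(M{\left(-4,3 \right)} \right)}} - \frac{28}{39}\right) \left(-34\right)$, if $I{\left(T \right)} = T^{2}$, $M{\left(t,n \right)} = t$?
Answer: $\frac{54767}{312} \approx 175.54$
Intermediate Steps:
$13 + \left(- \frac{65}{I{\left(M{\left(-4,3 \right)} \right)}} - \frac{28}{39}\right) \left(-34\right) = 13 + \left(- \frac{65}{\left(-4\right)^{2}} - \frac{28}{39}\right) \left(-34\right) = 13 + \left(- \frac{65}{16} - \frac{28}{39}\right) \left(-34\right) = 13 - - \frac{50711}{312} = 13 + \frac{50711}{312} = \frac{54767}{312}$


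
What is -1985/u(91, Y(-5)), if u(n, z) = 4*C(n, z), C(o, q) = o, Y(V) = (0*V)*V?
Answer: -1985/364 ≈ -5.4533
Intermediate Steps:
Y(V) = 0 (Y(V) = 0*V = 0)
u(n, z) = 4*n
-1985/u(91, Y(-5)) = -1985/(4*91) = -1985/364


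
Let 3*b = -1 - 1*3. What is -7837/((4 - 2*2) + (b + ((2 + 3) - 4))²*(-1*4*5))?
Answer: 70533/20 ≈ 3526.6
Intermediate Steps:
b = -4/3 (b = (-1 - 1*3)/3 = (-1 - 3)/3 = (⅓)*(-4) = -4/3 ≈ -1.3333)
-7837/((4 - 2*2) + (b + ((2 + 3) - 4))²*(-1*4*5)) = -7837/((4 - 2*2) + (-4/3 + ((2 + 3) - 4))²*(-1*4*5)) = -7837/((4 - 4) + (-4/3 + (5 - 4))²*(-4*5)) = -7837/(0 + (-4/3 + 1)²*(-20)) = -7837/(0 + (-⅓)²*(-20)) = -7837/(0 + (⅑)*(-20)) = -7837/(0 - 20/9) = -7837/(-20/9) = -7837*(-9/20) = 70533/20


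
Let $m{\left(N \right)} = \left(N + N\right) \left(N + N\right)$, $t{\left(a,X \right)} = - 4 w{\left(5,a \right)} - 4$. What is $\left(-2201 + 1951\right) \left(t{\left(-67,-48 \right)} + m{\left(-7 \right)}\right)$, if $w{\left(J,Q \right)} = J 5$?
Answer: $-23000$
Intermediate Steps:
$w{\left(J,Q \right)} = 5 J$
$t{\left(a,X \right)} = -104$ ($t{\left(a,X \right)} = - 4 \cdot 5 \cdot 5 - 4 = \left(-4\right) 25 - 4 = -100 - 4 = -104$)
$m{\left(N \right)} = 4 N^{2}$ ($m{\left(N \right)} = 2 N 2 N = 4 N^{2}$)
$\left(-2201 + 1951\right) \left(t{\left(-67,-48 \right)} + m{\left(-7 \right)}\right) = \left(-2201 + 1951\right) \left(-104 + 4 \left(-7\right)^{2}\right) = - 250 \left(-104 + 4 \cdot 49\right) = - 250 \left(-104 + 196\right) = \left(-250\right) 92 = -23000$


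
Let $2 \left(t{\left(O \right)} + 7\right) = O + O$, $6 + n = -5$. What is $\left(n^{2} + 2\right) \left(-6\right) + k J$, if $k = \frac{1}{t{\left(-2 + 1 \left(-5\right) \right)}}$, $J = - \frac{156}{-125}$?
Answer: $- \frac{645828}{875} \approx -738.09$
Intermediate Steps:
$n = -11$ ($n = -6 - 5 = -11$)
$t{\left(O \right)} = -7 + O$ ($t{\left(O \right)} = -7 + \frac{O + O}{2} = -7 + \frac{2 O}{2} = -7 + O$)
$J = \frac{156}{125}$ ($J = \left(-156\right) \left(- \frac{1}{125}\right) = \frac{156}{125} \approx 1.248$)
$k = - \frac{1}{14}$ ($k = \frac{1}{-7 + \left(-2 + 1 \left(-5\right)\right)} = \frac{1}{-7 - 7} = \frac{1}{-14} = - \frac{1}{14} \approx -0.071429$)
$\left(n^{2} + 2\right) \left(-6\right) + k J = \left(\left(-11\right)^{2} + 2\right) \left(-6\right) - \frac{78}{875} = \left(121 + 2\right) \left(-6\right) - \frac{78}{875} = 123 \left(-6\right) - \frac{78}{875} = -738 - \frac{78}{875} = - \frac{645828}{875}$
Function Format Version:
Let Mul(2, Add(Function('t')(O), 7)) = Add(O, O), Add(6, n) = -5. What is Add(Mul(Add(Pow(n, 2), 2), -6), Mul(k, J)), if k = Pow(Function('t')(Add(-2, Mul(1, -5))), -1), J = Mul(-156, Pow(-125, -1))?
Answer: Rational(-645828, 875) ≈ -738.09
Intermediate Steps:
n = -11 (n = Add(-6, -5) = -11)
Function('t')(O) = Add(-7, O) (Function('t')(O) = Add(-7, Mul(Rational(1, 2), Add(O, O))) = Add(-7, Mul(Rational(1, 2), Mul(2, O))) = Add(-7, O))
J = Rational(156, 125) (J = Mul(-156, Rational(-1, 125)) = Rational(156, 125) ≈ 1.2480)
k = Rational(-1, 14) (k = Pow(Add(-7, Add(-2, Mul(1, -5))), -1) = Pow(Add(-7, Add(-2, -5)), -1) = Pow(Add(-7, -7), -1) = Pow(-14, -1) = Rational(-1, 14) ≈ -0.071429)
Add(Mul(Add(Pow(n, 2), 2), -6), Mul(k, J)) = Add(Mul(Add(Pow(-11, 2), 2), -6), Mul(Rational(-1, 14), Rational(156, 125))) = Add(Mul(Add(121, 2), -6), Rational(-78, 875)) = Add(Mul(123, -6), Rational(-78, 875)) = Add(-738, Rational(-78, 875)) = Rational(-645828, 875)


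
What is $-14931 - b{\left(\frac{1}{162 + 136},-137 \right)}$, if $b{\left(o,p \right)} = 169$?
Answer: $-15100$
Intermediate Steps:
$-14931 - b{\left(\frac{1}{162 + 136},-137 \right)} = -14931 - 169 = -15100$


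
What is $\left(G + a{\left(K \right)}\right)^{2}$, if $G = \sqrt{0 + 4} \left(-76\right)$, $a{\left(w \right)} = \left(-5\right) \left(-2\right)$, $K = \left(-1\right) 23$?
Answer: $20164$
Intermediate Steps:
$K = -23$
$a{\left(w \right)} = 10$
$G = -152$ ($G = \sqrt{4} \left(-76\right) = 2 \left(-76\right) = -152$)
$\left(G + a{\left(K \right)}\right)^{2} = \left(-152 + 10\right)^{2} = \left(-142\right)^{2} = 20164$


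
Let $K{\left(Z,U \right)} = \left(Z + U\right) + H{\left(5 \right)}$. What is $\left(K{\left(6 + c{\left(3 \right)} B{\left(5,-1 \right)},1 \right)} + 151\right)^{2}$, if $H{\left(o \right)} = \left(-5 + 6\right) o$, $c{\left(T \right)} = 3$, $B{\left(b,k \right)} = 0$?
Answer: $26569$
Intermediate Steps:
$H{\left(o \right)} = o$ ($H{\left(o \right)} = 1 o = o$)
$K{\left(Z,U \right)} = 5 + U + Z$ ($K{\left(Z,U \right)} = \left(Z + U\right) + 5 = \left(U + Z\right) + 5 = 5 + U + Z$)
$\left(K{\left(6 + c{\left(3 \right)} B{\left(5,-1 \right)},1 \right)} + 151\right)^{2} = \left(\left(5 + 1 + \left(6 + 3 \cdot 0\right)\right) + 151\right)^{2} = \left(\left(5 + 1 + \left(6 + 0\right)\right) + 151\right)^{2} = \left(\left(5 + 1 + 6\right) + 151\right)^{2} = \left(12 + 151\right)^{2} = 163^{2} = 26569$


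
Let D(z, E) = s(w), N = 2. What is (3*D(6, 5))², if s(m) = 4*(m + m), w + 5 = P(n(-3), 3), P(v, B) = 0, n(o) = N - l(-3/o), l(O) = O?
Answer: 14400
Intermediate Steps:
n(o) = 2 + 3/o (n(o) = 2 - (-3)/o = 2 + 3/o)
w = -5 (w = -5 + 0 = -5)
s(m) = 8*m (s(m) = 4*(2*m) = 8*m)
D(z, E) = -40 (D(z, E) = 8*(-5) = -40)
(3*D(6, 5))² = (3*(-40))² = (-120)² = 14400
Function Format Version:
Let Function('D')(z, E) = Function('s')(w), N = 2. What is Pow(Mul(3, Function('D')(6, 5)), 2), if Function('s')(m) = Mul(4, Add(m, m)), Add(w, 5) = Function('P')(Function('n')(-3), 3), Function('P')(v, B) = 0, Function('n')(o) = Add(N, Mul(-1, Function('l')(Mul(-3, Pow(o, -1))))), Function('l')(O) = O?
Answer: 14400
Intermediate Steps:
Function('n')(o) = Add(2, Mul(3, Pow(o, -1))) (Function('n')(o) = Add(2, Mul(-1, Mul(-3, Pow(o, -1)))) = Add(2, Mul(3, Pow(o, -1))))
w = -5 (w = Add(-5, 0) = -5)
Function('s')(m) = Mul(8, m) (Function('s')(m) = Mul(4, Mul(2, m)) = Mul(8, m))
Function('D')(z, E) = -40 (Function('D')(z, E) = Mul(8, -5) = -40)
Pow(Mul(3, Function('D')(6, 5)), 2) = Pow(Mul(3, -40), 2) = Pow(-120, 2) = 14400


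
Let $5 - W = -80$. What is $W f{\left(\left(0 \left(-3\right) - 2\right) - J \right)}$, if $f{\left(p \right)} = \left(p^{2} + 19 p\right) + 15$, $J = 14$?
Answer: $-2805$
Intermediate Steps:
$W = 85$ ($W = 5 - -80 = 5 + 80 = 85$)
$f{\left(p \right)} = 15 + p^{2} + 19 p$
$W f{\left(\left(0 \left(-3\right) - 2\right) - J \right)} = 85 \left(15 + \left(\left(0 \left(-3\right) - 2\right) - 14\right)^{2} + 19 \left(\left(0 \left(-3\right) - 2\right) - 14\right)\right) = 85 \left(15 + \left(\left(0 - 2\right) - 14\right)^{2} + 19 \left(\left(0 - 2\right) - 14\right)\right) = 85 \left(15 + \left(-2 - 14\right)^{2} + 19 \left(-2 - 14\right)\right) = 85 \left(15 + \left(-16\right)^{2} + 19 \left(-16\right)\right) = 85 \left(15 + 256 - 304\right) = 85 \left(-33\right) = -2805$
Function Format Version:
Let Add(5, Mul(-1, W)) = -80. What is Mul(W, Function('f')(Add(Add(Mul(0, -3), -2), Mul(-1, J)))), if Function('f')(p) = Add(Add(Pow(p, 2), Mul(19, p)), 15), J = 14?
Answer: -2805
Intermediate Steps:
W = 85 (W = Add(5, Mul(-1, -80)) = Add(5, 80) = 85)
Function('f')(p) = Add(15, Pow(p, 2), Mul(19, p))
Mul(W, Function('f')(Add(Add(Mul(0, -3), -2), Mul(-1, J)))) = Mul(85, Add(15, Pow(Add(Add(Mul(0, -3), -2), Mul(-1, 14)), 2), Mul(19, Add(Add(Mul(0, -3), -2), Mul(-1, 14))))) = Mul(85, Add(15, Pow(Add(Add(0, -2), -14), 2), Mul(19, Add(Add(0, -2), -14)))) = Mul(85, Add(15, Pow(Add(-2, -14), 2), Mul(19, Add(-2, -14)))) = Mul(85, Add(15, Pow(-16, 2), Mul(19, -16))) = Mul(85, Add(15, 256, -304)) = Mul(85, -33) = -2805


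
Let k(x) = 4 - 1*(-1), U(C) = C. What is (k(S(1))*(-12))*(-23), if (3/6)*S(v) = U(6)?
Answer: 1380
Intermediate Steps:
S(v) = 12 (S(v) = 2*6 = 12)
k(x) = 5 (k(x) = 4 + 1 = 5)
(k(S(1))*(-12))*(-23) = (5*(-12))*(-23) = -60*(-23) = 1380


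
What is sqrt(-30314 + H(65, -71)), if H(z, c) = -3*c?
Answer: I*sqrt(30101) ≈ 173.5*I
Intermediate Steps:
sqrt(-30314 + H(65, -71)) = sqrt(-30314 - 3*(-71)) = sqrt(-30314 + 213) = sqrt(-30101) = I*sqrt(30101)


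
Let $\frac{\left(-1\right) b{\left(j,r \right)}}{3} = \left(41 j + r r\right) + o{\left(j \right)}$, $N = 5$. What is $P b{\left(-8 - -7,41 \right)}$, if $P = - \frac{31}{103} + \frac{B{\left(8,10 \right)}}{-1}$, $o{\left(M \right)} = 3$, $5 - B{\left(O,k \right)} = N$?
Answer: $\frac{152799}{103} \approx 1483.5$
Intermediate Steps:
$B{\left(O,k \right)} = 0$ ($B{\left(O,k \right)} = 5 - 5 = 0$)
$b{\left(j,r \right)} = -9 - 123 j - 3 r^{2}$ ($b{\left(j,r \right)} = - 3 \left(\left(41 j + r r\right) + 3\right) = - 3 \left(\left(41 j + r^{2}\right) + 3\right) = - 3 \left(\left(r^{2} + 41 j\right) + 3\right) = - 3 \left(3 + r^{2} + 41 j\right) = -9 - 123 j - 3 r^{2}$)
$P = - \frac{31}{103}$ ($P = - \frac{31}{103} + \frac{0}{-1} = \left(-31\right) \frac{1}{103} + 0 \left(-1\right) = - \frac{31}{103} + 0 = - \frac{31}{103} \approx -0.30097$)
$P b{\left(-8 - -7,41 \right)} = - \frac{31 \left(-9 - 123 \left(-8 - -7\right) - 3 \cdot 41^{2}\right)}{103} = - \frac{31 \left(-9 - 123 \left(-8 + 7\right) - 5043\right)}{103} = - \frac{31 \left(-9 - -123 - 5043\right)}{103} = - \frac{31 \left(-9 + 123 - 5043\right)}{103} = \left(- \frac{31}{103}\right) \left(-4929\right) = \frac{152799}{103}$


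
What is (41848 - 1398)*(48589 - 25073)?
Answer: 951222200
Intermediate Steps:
(41848 - 1398)*(48589 - 25073) = 40450*23516 = 951222200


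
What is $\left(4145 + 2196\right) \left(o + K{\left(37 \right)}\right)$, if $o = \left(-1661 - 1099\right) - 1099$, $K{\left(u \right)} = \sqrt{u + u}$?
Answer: $-24469919 + 6341 \sqrt{74} \approx -2.4415 \cdot 10^{7}$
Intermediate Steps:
$K{\left(u \right)} = \sqrt{2} \sqrt{u}$ ($K{\left(u \right)} = \sqrt{2 u} = \sqrt{2} \sqrt{u}$)
$o = -3859$ ($o = -2760 - 1099 = -3859$)
$\left(4145 + 2196\right) \left(o + K{\left(37 \right)}\right) = \left(4145 + 2196\right) \left(-3859 + \sqrt{2} \sqrt{37}\right) = 6341 \left(-3859 + \sqrt{74}\right) = -24469919 + 6341 \sqrt{74}$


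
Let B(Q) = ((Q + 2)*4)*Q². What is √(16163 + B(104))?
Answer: √4602147 ≈ 2145.3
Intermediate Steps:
B(Q) = Q²*(8 + 4*Q) (B(Q) = ((2 + Q)*4)*Q² = (8 + 4*Q)*Q² = Q²*(8 + 4*Q))
√(16163 + B(104)) = √(16163 + 4*104²*(2 + 104)) = √(16163 + 4*10816*106) = √(16163 + 4585984) = √4602147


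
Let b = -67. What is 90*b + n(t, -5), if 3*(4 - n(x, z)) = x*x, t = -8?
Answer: -18142/3 ≈ -6047.3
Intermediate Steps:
n(x, z) = 4 - x²/3 (n(x, z) = 4 - x*x/3 = 4 - x²/3)
90*b + n(t, -5) = 90*(-67) + (4 - ⅓*(-8)²) = -6030 + (4 - ⅓*64) = -6030 + (4 - 64/3) = -6030 - 52/3 = -18142/3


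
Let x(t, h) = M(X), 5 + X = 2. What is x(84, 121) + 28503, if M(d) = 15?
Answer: 28518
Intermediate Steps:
X = -3 (X = -5 + 2 = -3)
x(t, h) = 15
x(84, 121) + 28503 = 15 + 28503 = 28518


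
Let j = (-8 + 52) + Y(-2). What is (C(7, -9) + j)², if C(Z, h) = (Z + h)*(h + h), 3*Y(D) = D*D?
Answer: 59536/9 ≈ 6615.1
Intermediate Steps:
Y(D) = D²/3 (Y(D) = (D*D)/3 = D²/3)
C(Z, h) = 2*h*(Z + h) (C(Z, h) = (Z + h)*(2*h) = 2*h*(Z + h))
j = 136/3 (j = (-8 + 52) + (⅓)*(-2)² = 44 + (⅓)*4 = 44 + 4/3 = 136/3 ≈ 45.333)
(C(7, -9) + j)² = (2*(-9)*(7 - 9) + 136/3)² = (2*(-9)*(-2) + 136/3)² = (36 + 136/3)² = (244/3)² = 59536/9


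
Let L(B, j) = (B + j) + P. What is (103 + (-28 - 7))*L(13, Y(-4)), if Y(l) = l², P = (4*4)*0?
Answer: 1972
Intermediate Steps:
P = 0 (P = 16*0 = 0)
L(B, j) = B + j (L(B, j) = (B + j) + 0 = B + j)
(103 + (-28 - 7))*L(13, Y(-4)) = (103 + (-28 - 7))*(13 + (-4)²) = (103 - 35)*(13 + 16) = 68*29 = 1972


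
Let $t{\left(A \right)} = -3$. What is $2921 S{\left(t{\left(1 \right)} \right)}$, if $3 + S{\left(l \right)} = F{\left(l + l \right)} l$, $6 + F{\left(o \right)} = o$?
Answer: $96393$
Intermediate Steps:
$F{\left(o \right)} = -6 + o$
$S{\left(l \right)} = -3 + l \left(-6 + 2 l\right)$ ($S{\left(l \right)} = -3 + \left(-6 + \left(l + l\right)\right) l = -3 + \left(-6 + 2 l\right) l = -3 + l \left(-6 + 2 l\right)$)
$2921 S{\left(t{\left(1 \right)} \right)} = 2921 \left(-3 + 2 \left(-3\right) \left(-3 - 3\right)\right) = 2921 \left(-3 + 2 \left(-3\right) \left(-6\right)\right) = 2921 \left(-3 + 36\right) = 2921 \cdot 33 = 96393$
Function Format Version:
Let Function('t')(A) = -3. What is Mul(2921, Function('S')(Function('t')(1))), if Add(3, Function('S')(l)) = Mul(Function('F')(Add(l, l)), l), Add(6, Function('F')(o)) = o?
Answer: 96393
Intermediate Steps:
Function('F')(o) = Add(-6, o)
Function('S')(l) = Add(-3, Mul(l, Add(-6, Mul(2, l)))) (Function('S')(l) = Add(-3, Mul(Add(-6, Add(l, l)), l)) = Add(-3, Mul(Add(-6, Mul(2, l)), l)) = Add(-3, Mul(l, Add(-6, Mul(2, l)))))
Mul(2921, Function('S')(Function('t')(1))) = Mul(2921, Add(-3, Mul(2, -3, Add(-3, -3)))) = Mul(2921, Add(-3, Mul(2, -3, -6))) = Mul(2921, Add(-3, 36)) = Mul(2921, 33) = 96393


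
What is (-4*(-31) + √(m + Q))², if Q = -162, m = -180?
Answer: 15034 + 744*I*√38 ≈ 15034.0 + 4586.3*I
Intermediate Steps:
(-4*(-31) + √(m + Q))² = (-4*(-31) + √(-180 - 162))² = (124 + √(-342))² = (124 + 3*I*√38)²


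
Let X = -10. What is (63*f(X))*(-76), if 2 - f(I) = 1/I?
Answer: -50274/5 ≈ -10055.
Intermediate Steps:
f(I) = 2 - 1/I
(63*f(X))*(-76) = (63*(2 - 1/(-10)))*(-76) = (63*(2 - 1*(-1/10)))*(-76) = (63*(2 + 1/10))*(-76) = (63*(21/10))*(-76) = (1323/10)*(-76) = -50274/5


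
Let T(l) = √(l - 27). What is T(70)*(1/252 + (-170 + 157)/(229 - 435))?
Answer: 1741*√43/25956 ≈ 0.43984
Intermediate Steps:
T(l) = √(-27 + l)
T(70)*(1/252 + (-170 + 157)/(229 - 435)) = √(-27 + 70)*(1/252 + (-170 + 157)/(229 - 435)) = √43*(1/252 - 13/(-206)) = √43*(1/252 - 13*(-1/206)) = √43*(1/252 + 13/206) = √43*(1741/25956) = 1741*√43/25956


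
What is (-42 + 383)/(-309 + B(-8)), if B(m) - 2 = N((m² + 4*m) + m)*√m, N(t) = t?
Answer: -9517/8987 - 1488*I*√2/8987 ≈ -1.059 - 0.23415*I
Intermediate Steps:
B(m) = 2 + √m*(m² + 5*m) (B(m) = 2 + ((m² + 4*m) + m)*√m = 2 + (m² + 5*m)*√m = 2 + √m*(m² + 5*m))
(-42 + 383)/(-309 + B(-8)) = (-42 + 383)/(-309 + (2 + (-8)^(3/2)*(5 - 8))) = 341/(-309 + (2 - 16*I*√2*(-3))) = 341/(-309 + (2 + 48*I*√2)) = 341/(-307 + 48*I*√2)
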